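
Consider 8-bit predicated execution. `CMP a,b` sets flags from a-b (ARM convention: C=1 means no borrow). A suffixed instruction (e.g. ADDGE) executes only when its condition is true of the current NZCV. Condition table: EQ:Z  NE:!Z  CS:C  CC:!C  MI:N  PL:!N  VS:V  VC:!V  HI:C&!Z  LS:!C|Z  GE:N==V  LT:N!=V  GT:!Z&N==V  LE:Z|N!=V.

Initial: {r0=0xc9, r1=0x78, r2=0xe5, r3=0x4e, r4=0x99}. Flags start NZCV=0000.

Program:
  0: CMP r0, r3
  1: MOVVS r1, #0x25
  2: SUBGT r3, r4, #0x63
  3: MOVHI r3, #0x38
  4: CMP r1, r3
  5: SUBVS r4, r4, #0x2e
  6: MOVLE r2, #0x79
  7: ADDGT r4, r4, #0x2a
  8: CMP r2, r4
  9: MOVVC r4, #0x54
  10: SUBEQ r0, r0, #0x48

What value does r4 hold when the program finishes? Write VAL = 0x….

VAL = 0x99

0: ✓ CMP  NZCV=0011
1: ✓ MOVVS  r1←0x25
2: · SUBGT
3: ✓ MOVHI  r3←0x38
4: ✓ CMP  NZCV=1000
5: · SUBVS
6: ✓ MOVLE  r2←0x79
7: · ADDGT
8: ✓ CMP  NZCV=1001
9: · MOVVC
10: · SUBEQ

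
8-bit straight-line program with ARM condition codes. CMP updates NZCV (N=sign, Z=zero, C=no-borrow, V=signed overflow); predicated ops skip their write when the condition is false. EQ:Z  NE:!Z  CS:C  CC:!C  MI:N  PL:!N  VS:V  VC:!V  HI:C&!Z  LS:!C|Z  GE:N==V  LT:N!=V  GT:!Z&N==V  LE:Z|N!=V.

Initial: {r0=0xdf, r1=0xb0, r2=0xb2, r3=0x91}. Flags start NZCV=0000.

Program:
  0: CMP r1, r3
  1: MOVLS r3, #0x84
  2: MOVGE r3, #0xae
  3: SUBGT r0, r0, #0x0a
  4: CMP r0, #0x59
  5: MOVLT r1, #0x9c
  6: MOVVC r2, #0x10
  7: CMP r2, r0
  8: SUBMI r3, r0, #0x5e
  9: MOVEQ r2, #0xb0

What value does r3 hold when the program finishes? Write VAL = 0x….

[0] flags=0010 → (cmp)
[1] flags=0010 LS?F → skip
[2] flags=0010 GE?T → r3=0xae
[3] flags=0010 GT?T → r0=0xd5
[4] flags=0011 → (cmp)
[5] flags=0011 LT?T → r1=0x9c
[6] flags=0011 VC?F → skip
[7] flags=1000 → (cmp)
[8] flags=1000 MI?T → r3=0x77
[9] flags=1000 EQ?F → skip

VAL = 0x77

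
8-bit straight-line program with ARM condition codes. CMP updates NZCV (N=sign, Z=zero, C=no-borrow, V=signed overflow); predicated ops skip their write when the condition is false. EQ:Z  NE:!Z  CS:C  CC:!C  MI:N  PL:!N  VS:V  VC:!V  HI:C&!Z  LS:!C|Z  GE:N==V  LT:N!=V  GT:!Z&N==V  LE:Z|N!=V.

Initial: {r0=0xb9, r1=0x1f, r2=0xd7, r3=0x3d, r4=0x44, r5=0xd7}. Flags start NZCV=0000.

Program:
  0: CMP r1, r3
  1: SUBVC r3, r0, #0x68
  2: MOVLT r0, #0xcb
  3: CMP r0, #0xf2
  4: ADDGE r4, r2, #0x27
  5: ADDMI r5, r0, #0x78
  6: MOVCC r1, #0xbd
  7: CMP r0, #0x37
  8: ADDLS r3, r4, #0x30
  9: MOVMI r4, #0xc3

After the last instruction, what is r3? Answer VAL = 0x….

VAL = 0x51

[0] flags=1000 → (cmp)
[1] flags=1000 VC?T → r3=0x51
[2] flags=1000 LT?T → r0=0xcb
[3] flags=1000 → (cmp)
[4] flags=1000 GE?F → skip
[5] flags=1000 MI?T → r5=0x43
[6] flags=1000 CC?T → r1=0xbd
[7] flags=1010 → (cmp)
[8] flags=1010 LS?F → skip
[9] flags=1010 MI?T → r4=0xc3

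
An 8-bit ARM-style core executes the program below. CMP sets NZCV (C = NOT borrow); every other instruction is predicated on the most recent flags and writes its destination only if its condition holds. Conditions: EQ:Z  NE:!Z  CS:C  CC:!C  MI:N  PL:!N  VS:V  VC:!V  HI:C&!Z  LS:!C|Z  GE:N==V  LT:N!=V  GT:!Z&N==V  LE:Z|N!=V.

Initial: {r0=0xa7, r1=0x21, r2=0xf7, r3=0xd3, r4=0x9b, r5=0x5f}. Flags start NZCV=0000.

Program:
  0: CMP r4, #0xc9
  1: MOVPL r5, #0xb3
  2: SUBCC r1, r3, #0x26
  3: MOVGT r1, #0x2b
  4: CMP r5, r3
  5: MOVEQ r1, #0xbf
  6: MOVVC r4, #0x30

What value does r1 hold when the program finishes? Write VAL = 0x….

[0] flags=1000 → (cmp)
[1] flags=1000 PL?F → skip
[2] flags=1000 CC?T → r1=0xad
[3] flags=1000 GT?F → skip
[4] flags=1001 → (cmp)
[5] flags=1001 EQ?F → skip
[6] flags=1001 VC?F → skip

VAL = 0xad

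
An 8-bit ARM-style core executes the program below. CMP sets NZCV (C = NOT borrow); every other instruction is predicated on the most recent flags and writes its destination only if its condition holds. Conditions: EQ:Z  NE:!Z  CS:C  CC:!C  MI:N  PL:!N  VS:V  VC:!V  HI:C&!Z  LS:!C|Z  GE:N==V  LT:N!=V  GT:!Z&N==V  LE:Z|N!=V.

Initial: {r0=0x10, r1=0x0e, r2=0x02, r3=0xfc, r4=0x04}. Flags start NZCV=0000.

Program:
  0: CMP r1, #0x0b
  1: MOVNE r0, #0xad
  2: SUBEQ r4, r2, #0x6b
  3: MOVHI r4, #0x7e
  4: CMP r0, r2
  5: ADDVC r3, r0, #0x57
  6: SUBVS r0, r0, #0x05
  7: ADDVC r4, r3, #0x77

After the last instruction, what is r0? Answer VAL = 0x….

[0] flags=0010 → (cmp)
[1] flags=0010 NE?T → r0=0xad
[2] flags=0010 EQ?F → skip
[3] flags=0010 HI?T → r4=0x7e
[4] flags=1010 → (cmp)
[5] flags=1010 VC?T → r3=0x04
[6] flags=1010 VS?F → skip
[7] flags=1010 VC?T → r4=0x7b

VAL = 0xad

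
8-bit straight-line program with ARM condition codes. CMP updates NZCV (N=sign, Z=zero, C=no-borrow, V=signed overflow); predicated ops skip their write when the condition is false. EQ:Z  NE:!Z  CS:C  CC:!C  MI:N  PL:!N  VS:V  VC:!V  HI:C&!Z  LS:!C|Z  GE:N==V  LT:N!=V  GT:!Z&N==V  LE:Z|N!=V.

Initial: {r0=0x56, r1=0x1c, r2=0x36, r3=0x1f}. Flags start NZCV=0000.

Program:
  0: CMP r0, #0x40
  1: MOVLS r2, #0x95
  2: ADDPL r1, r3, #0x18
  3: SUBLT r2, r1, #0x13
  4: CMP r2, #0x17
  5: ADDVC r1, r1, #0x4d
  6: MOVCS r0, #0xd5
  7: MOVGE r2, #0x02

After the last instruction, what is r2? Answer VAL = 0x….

VAL = 0x02

0: ✓ CMP  NZCV=0010
1: · MOVLS
2: ✓ ADDPL  r1←0x37
3: · SUBLT
4: ✓ CMP  NZCV=0010
5: ✓ ADDVC  r1←0x84
6: ✓ MOVCS  r0←0xd5
7: ✓ MOVGE  r2←0x02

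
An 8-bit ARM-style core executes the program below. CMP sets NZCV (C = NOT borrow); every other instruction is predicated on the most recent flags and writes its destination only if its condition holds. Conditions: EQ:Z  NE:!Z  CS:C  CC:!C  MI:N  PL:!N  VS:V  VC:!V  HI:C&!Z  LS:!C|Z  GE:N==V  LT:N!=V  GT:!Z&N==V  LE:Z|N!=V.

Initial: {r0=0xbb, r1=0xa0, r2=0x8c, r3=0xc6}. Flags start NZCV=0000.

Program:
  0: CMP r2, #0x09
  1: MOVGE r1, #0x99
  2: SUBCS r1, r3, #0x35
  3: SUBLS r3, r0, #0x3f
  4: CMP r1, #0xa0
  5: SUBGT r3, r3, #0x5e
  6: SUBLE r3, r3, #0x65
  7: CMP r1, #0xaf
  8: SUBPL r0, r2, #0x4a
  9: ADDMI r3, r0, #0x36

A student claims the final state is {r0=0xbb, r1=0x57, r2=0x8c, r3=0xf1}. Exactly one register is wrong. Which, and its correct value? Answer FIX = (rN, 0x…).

FIX = (r1, 0x91)

[0] flags=1010 → (cmp)
[1] flags=1010 GE?F → skip
[2] flags=1010 CS?T → r1=0x91
[3] flags=1010 LS?F → skip
[4] flags=1000 → (cmp)
[5] flags=1000 GT?F → skip
[6] flags=1000 LE?T → r3=0x61
[7] flags=1000 → (cmp)
[8] flags=1000 PL?F → skip
[9] flags=1000 MI?T → r3=0xf1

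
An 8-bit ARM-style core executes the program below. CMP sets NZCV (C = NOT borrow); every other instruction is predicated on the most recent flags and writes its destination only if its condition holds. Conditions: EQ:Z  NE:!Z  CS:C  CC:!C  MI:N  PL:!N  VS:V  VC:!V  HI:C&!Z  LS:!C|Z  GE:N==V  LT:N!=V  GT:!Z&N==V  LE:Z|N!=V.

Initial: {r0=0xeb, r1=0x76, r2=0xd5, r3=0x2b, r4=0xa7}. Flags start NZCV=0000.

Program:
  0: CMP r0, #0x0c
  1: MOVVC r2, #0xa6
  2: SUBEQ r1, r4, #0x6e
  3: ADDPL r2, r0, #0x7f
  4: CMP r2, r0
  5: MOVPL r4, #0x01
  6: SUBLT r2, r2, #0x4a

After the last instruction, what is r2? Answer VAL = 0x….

[0] flags=1010 → (cmp)
[1] flags=1010 VC?T → r2=0xa6
[2] flags=1010 EQ?F → skip
[3] flags=1010 PL?F → skip
[4] flags=1000 → (cmp)
[5] flags=1000 PL?F → skip
[6] flags=1000 LT?T → r2=0x5c

VAL = 0x5c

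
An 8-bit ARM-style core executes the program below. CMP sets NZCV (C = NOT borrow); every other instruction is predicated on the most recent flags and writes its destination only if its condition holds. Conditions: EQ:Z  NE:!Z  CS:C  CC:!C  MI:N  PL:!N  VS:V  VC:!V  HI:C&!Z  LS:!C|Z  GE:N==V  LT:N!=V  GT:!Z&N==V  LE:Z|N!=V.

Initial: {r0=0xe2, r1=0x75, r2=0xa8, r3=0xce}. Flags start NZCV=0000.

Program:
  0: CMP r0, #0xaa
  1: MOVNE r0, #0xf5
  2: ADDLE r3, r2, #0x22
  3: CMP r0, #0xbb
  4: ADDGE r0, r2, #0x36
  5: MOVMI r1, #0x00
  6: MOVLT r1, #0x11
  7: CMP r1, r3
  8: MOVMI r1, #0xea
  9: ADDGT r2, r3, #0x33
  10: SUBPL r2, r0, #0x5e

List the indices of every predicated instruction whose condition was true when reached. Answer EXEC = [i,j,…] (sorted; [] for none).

[0] flags=0010 → (cmp)
[1] flags=0010 NE?T → r0=0xf5
[2] flags=0010 LE?F → skip
[3] flags=0010 → (cmp)
[4] flags=0010 GE?T → r0=0xde
[5] flags=0010 MI?F → skip
[6] flags=0010 LT?F → skip
[7] flags=1001 → (cmp)
[8] flags=1001 MI?T → r1=0xea
[9] flags=1001 GT?T → r2=0x01
[10] flags=1001 PL?F → skip

EXEC = [1,4,8,9]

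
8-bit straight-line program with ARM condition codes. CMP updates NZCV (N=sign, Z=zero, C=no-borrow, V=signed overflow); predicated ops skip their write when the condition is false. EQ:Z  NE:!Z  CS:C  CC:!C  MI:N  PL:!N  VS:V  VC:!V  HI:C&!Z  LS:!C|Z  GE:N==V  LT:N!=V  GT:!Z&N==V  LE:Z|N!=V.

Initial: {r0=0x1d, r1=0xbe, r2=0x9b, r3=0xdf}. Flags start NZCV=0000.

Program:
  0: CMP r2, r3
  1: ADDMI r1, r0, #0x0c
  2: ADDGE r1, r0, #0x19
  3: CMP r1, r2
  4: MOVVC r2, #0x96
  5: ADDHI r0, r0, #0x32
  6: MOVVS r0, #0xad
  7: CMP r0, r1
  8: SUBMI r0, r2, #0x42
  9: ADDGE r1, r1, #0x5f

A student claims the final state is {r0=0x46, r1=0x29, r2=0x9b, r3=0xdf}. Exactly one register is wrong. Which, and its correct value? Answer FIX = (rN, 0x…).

[0] flags=1000 → (cmp)
[1] flags=1000 MI?T → r1=0x29
[2] flags=1000 GE?F → skip
[3] flags=1001 → (cmp)
[4] flags=1001 VC?F → skip
[5] flags=1001 HI?F → skip
[6] flags=1001 VS?T → r0=0xad
[7] flags=1010 → (cmp)
[8] flags=1010 MI?T → r0=0x59
[9] flags=1010 GE?F → skip

FIX = (r0, 0x59)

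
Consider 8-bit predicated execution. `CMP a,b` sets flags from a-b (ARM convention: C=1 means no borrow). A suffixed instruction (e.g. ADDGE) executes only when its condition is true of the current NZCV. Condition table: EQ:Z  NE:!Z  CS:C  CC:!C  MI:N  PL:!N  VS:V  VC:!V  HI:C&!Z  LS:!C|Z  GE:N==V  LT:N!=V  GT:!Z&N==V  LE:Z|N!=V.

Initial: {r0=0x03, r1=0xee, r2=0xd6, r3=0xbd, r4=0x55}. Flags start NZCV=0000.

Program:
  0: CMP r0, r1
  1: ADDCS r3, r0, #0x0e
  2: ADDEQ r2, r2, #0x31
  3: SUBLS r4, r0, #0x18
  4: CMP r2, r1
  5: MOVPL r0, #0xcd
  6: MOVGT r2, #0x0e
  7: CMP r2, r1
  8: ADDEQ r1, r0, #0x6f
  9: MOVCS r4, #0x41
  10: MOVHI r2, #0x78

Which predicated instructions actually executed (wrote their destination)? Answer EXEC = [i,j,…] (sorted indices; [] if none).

EXEC = [3]

[0] flags=0000 → (cmp)
[1] flags=0000 CS?F → skip
[2] flags=0000 EQ?F → skip
[3] flags=0000 LS?T → r4=0xeb
[4] flags=1000 → (cmp)
[5] flags=1000 PL?F → skip
[6] flags=1000 GT?F → skip
[7] flags=1000 → (cmp)
[8] flags=1000 EQ?F → skip
[9] flags=1000 CS?F → skip
[10] flags=1000 HI?F → skip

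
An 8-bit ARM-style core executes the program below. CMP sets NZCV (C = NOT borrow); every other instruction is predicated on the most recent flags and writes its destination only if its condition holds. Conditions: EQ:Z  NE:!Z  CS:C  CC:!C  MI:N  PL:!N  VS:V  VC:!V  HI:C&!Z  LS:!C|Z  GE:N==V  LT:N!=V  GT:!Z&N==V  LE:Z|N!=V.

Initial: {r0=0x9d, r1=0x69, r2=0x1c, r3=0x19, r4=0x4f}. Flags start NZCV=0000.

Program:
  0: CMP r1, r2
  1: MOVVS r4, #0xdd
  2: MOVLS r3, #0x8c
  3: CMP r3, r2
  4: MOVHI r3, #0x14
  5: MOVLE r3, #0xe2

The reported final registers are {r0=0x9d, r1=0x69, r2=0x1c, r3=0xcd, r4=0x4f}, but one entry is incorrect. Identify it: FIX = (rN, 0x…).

FIX = (r3, 0xe2)

[0] flags=0010 → (cmp)
[1] flags=0010 VS?F → skip
[2] flags=0010 LS?F → skip
[3] flags=1000 → (cmp)
[4] flags=1000 HI?F → skip
[5] flags=1000 LE?T → r3=0xe2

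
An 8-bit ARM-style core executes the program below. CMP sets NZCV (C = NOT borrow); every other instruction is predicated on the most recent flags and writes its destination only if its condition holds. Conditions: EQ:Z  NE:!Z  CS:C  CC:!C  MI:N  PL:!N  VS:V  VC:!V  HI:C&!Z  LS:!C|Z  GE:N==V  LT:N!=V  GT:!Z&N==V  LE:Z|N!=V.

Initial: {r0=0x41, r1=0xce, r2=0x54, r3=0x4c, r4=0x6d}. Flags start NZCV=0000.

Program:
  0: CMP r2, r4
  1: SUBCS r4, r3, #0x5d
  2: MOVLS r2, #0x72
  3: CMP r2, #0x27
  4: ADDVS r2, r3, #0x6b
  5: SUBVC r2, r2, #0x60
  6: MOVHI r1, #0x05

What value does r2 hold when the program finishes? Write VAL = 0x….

[0] flags=1000 → (cmp)
[1] flags=1000 CS?F → skip
[2] flags=1000 LS?T → r2=0x72
[3] flags=0010 → (cmp)
[4] flags=0010 VS?F → skip
[5] flags=0010 VC?T → r2=0x12
[6] flags=0010 HI?T → r1=0x05

VAL = 0x12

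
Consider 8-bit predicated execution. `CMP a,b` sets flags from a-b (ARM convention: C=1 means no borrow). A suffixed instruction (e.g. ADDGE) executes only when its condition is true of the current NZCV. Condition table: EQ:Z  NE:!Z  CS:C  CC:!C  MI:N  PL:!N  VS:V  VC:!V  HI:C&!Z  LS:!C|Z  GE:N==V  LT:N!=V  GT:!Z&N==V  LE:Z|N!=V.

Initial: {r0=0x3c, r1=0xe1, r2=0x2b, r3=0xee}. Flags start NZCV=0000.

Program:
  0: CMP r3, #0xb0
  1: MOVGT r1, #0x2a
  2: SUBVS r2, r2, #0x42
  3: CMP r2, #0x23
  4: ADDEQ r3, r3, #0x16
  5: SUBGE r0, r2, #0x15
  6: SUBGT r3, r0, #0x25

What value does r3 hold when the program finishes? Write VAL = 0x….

VAL = 0xf1

0: ✓ CMP  NZCV=0010
1: ✓ MOVGT  r1←0x2a
2: · SUBVS
3: ✓ CMP  NZCV=0010
4: · ADDEQ
5: ✓ SUBGE  r0←0x16
6: ✓ SUBGT  r3←0xf1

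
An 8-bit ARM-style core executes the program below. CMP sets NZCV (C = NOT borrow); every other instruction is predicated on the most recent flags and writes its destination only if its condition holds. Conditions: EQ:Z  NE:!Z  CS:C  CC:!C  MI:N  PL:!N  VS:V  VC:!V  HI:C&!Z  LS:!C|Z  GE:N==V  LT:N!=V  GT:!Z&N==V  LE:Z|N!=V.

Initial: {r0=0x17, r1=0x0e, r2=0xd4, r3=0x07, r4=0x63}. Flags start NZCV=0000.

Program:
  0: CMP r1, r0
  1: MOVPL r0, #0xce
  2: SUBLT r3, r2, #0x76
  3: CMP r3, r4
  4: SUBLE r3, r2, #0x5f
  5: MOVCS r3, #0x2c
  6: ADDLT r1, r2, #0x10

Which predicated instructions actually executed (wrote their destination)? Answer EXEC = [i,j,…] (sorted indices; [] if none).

EXEC = [2,4,6]

[0] flags=1000 → (cmp)
[1] flags=1000 PL?F → skip
[2] flags=1000 LT?T → r3=0x5e
[3] flags=1000 → (cmp)
[4] flags=1000 LE?T → r3=0x75
[5] flags=1000 CS?F → skip
[6] flags=1000 LT?T → r1=0xe4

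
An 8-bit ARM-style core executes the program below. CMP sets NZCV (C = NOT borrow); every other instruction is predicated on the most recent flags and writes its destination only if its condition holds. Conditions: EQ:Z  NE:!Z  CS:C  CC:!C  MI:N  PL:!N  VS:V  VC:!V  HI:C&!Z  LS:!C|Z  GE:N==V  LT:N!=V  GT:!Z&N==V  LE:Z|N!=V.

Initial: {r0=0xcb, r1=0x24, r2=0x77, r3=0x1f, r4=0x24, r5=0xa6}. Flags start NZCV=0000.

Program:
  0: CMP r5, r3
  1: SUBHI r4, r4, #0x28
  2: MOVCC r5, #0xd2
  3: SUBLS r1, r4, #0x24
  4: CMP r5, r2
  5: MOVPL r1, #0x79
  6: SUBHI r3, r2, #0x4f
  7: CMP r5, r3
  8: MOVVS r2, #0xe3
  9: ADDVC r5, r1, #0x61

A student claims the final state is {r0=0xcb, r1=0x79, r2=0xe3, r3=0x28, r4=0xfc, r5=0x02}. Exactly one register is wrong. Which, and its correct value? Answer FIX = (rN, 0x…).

[0] flags=1010 → (cmp)
[1] flags=1010 HI?T → r4=0xfc
[2] flags=1010 CC?F → skip
[3] flags=1010 LS?F → skip
[4] flags=0011 → (cmp)
[5] flags=0011 PL?T → r1=0x79
[6] flags=0011 HI?T → r3=0x28
[7] flags=0011 → (cmp)
[8] flags=0011 VS?T → r2=0xe3
[9] flags=0011 VC?F → skip

FIX = (r5, 0xa6)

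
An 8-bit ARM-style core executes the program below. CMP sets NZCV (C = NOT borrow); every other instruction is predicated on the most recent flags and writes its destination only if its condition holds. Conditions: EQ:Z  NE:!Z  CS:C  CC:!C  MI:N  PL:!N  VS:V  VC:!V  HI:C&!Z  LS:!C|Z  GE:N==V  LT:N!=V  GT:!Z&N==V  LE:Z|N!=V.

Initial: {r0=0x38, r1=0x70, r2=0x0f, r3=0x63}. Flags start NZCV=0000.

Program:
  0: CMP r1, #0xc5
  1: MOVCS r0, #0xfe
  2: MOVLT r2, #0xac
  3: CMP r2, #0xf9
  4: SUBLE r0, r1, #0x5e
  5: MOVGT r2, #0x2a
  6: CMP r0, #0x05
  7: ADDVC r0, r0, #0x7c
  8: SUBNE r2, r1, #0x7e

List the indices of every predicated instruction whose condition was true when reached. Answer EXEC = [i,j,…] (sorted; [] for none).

[0] flags=1001 → (cmp)
[1] flags=1001 CS?F → skip
[2] flags=1001 LT?F → skip
[3] flags=0000 → (cmp)
[4] flags=0000 LE?F → skip
[5] flags=0000 GT?T → r2=0x2a
[6] flags=0010 → (cmp)
[7] flags=0010 VC?T → r0=0xb4
[8] flags=0010 NE?T → r2=0xf2

EXEC = [5,7,8]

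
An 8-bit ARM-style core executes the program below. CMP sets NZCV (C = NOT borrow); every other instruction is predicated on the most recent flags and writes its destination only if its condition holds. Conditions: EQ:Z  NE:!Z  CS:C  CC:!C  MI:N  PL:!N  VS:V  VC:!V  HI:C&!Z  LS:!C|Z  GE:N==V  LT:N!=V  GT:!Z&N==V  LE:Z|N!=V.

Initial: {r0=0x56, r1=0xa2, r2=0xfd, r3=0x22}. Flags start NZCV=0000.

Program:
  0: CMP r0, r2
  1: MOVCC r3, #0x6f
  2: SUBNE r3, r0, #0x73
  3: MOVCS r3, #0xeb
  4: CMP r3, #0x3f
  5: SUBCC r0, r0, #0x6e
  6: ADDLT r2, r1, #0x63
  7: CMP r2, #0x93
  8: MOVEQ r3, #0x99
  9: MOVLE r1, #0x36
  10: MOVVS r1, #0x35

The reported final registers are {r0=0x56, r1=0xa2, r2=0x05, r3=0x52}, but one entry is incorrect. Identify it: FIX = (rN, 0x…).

[0] flags=0000 → (cmp)
[1] flags=0000 CC?T → r3=0x6f
[2] flags=0000 NE?T → r3=0xe3
[3] flags=0000 CS?F → skip
[4] flags=1010 → (cmp)
[5] flags=1010 CC?F → skip
[6] flags=1010 LT?T → r2=0x05
[7] flags=0000 → (cmp)
[8] flags=0000 EQ?F → skip
[9] flags=0000 LE?F → skip
[10] flags=0000 VS?F → skip

FIX = (r3, 0xe3)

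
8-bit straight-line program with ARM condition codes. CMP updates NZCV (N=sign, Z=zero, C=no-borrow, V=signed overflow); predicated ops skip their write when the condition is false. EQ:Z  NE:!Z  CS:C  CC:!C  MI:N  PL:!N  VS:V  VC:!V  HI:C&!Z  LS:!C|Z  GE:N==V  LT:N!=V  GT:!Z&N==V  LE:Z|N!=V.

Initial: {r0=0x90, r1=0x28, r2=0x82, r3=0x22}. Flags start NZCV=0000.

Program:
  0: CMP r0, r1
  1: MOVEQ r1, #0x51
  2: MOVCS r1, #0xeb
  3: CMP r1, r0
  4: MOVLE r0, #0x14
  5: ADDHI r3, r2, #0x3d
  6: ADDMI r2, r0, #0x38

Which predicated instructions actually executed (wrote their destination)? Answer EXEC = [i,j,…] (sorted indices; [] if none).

EXEC = [2,5]

[0] flags=0011 → (cmp)
[1] flags=0011 EQ?F → skip
[2] flags=0011 CS?T → r1=0xeb
[3] flags=0010 → (cmp)
[4] flags=0010 LE?F → skip
[5] flags=0010 HI?T → r3=0xbf
[6] flags=0010 MI?F → skip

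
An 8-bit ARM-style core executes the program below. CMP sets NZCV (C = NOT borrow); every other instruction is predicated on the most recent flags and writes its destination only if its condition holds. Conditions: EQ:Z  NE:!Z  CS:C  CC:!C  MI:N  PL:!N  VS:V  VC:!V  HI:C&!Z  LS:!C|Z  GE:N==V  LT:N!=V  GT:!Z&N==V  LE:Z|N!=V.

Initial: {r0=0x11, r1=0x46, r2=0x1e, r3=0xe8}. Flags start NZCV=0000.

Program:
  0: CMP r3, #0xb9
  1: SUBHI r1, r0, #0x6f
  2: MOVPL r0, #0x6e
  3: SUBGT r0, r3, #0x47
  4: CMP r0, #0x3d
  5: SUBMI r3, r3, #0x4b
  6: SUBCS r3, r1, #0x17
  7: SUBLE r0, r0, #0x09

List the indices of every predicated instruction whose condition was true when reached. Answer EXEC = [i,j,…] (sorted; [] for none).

EXEC = [1,2,3,6,7]

0: ✓ CMP  NZCV=0010
1: ✓ SUBHI  r1←0xa2
2: ✓ MOVPL  r0←0x6e
3: ✓ SUBGT  r0←0xa1
4: ✓ CMP  NZCV=0011
5: · SUBMI
6: ✓ SUBCS  r3←0x8b
7: ✓ SUBLE  r0←0x98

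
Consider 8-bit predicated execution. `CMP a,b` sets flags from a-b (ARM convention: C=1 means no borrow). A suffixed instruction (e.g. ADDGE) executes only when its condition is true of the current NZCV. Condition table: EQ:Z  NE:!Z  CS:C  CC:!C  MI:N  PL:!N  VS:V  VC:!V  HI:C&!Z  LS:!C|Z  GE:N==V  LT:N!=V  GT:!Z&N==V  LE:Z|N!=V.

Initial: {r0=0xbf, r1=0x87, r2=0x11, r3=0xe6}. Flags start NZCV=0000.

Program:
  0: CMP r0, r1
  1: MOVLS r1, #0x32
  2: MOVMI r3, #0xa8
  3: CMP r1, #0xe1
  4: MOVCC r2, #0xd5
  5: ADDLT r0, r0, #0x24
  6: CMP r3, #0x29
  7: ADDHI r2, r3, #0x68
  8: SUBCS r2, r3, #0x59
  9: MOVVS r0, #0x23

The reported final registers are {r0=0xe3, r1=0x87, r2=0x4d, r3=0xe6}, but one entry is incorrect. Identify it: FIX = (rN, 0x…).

[0] flags=0010 → (cmp)
[1] flags=0010 LS?F → skip
[2] flags=0010 MI?F → skip
[3] flags=1000 → (cmp)
[4] flags=1000 CC?T → r2=0xd5
[5] flags=1000 LT?T → r0=0xe3
[6] flags=1010 → (cmp)
[7] flags=1010 HI?T → r2=0x4e
[8] flags=1010 CS?T → r2=0x8d
[9] flags=1010 VS?F → skip

FIX = (r2, 0x8d)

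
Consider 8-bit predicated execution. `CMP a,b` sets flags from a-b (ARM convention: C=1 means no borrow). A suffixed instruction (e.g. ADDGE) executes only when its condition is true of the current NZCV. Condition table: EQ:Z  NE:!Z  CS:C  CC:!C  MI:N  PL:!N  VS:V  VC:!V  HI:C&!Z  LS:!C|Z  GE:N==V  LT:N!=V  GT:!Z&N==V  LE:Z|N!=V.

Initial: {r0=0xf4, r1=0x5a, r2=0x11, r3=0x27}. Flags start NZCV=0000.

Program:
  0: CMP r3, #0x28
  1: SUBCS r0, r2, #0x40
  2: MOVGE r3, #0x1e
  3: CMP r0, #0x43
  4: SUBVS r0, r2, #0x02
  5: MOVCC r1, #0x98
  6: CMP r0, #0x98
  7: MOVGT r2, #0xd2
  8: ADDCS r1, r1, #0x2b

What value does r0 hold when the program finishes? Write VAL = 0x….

[0] flags=1000 → (cmp)
[1] flags=1000 CS?F → skip
[2] flags=1000 GE?F → skip
[3] flags=1010 → (cmp)
[4] flags=1010 VS?F → skip
[5] flags=1010 CC?F → skip
[6] flags=0010 → (cmp)
[7] flags=0010 GT?T → r2=0xd2
[8] flags=0010 CS?T → r1=0x85

VAL = 0xf4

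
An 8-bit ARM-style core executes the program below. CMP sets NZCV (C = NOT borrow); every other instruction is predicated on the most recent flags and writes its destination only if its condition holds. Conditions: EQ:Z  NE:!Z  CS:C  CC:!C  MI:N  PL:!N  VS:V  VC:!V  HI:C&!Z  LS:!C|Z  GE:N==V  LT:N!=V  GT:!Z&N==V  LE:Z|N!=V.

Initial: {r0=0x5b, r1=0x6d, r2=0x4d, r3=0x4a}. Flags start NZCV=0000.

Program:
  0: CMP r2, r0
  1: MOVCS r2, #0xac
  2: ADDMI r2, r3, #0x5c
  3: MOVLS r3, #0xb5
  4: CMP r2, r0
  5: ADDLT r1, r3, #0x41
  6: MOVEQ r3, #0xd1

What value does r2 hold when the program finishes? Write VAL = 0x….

VAL = 0xa6

[0] flags=1000 → (cmp)
[1] flags=1000 CS?F → skip
[2] flags=1000 MI?T → r2=0xa6
[3] flags=1000 LS?T → r3=0xb5
[4] flags=0011 → (cmp)
[5] flags=0011 LT?T → r1=0xf6
[6] flags=0011 EQ?F → skip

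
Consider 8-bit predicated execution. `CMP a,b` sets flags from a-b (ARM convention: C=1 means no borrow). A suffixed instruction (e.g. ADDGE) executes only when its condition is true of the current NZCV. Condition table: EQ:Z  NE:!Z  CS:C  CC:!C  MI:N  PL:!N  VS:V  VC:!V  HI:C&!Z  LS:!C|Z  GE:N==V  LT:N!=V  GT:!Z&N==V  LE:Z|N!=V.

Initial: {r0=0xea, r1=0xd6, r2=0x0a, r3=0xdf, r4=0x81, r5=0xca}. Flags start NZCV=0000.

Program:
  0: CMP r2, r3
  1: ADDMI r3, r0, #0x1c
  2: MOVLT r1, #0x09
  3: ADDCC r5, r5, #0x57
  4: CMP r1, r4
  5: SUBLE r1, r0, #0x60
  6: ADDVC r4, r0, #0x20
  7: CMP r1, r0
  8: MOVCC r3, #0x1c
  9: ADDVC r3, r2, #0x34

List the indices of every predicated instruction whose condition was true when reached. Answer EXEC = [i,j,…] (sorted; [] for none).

0: ✓ CMP  NZCV=0000
1: · ADDMI
2: · MOVLT
3: ✓ ADDCC  r5←0x21
4: ✓ CMP  NZCV=0010
5: · SUBLE
6: ✓ ADDVC  r4←0x0a
7: ✓ CMP  NZCV=1000
8: ✓ MOVCC  r3←0x1c
9: ✓ ADDVC  r3←0x3e

EXEC = [3,6,8,9]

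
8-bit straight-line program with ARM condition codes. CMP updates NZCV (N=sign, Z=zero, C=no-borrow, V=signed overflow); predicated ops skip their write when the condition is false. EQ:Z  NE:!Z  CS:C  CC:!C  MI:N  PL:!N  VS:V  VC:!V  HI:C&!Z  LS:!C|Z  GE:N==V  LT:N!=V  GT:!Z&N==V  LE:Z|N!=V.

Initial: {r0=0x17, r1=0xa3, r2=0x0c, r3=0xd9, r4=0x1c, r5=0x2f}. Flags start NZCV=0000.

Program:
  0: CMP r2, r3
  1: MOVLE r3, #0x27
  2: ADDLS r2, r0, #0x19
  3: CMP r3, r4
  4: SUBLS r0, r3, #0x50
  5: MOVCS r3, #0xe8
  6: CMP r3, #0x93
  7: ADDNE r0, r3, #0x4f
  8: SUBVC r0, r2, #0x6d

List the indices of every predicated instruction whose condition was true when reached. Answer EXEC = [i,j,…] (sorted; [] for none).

0: ✓ CMP  NZCV=0000
1: · MOVLE
2: ✓ ADDLS  r2←0x30
3: ✓ CMP  NZCV=1010
4: · SUBLS
5: ✓ MOVCS  r3←0xe8
6: ✓ CMP  NZCV=0010
7: ✓ ADDNE  r0←0x37
8: ✓ SUBVC  r0←0xc3

EXEC = [2,5,7,8]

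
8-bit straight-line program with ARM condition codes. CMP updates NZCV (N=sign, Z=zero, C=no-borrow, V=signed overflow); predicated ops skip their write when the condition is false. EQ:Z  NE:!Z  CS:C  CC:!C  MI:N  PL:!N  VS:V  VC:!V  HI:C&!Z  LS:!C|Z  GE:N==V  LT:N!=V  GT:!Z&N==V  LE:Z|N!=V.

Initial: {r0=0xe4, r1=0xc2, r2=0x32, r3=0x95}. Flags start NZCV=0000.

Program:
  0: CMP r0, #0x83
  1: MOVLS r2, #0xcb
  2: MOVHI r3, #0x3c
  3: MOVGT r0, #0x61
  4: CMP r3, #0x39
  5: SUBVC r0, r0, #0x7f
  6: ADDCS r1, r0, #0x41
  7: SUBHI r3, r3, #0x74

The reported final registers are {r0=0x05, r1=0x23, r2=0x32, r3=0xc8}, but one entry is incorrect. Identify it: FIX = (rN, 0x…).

FIX = (r0, 0xe2)

0: ✓ CMP  NZCV=0010
1: · MOVLS
2: ✓ MOVHI  r3←0x3c
3: ✓ MOVGT  r0←0x61
4: ✓ CMP  NZCV=0010
5: ✓ SUBVC  r0←0xe2
6: ✓ ADDCS  r1←0x23
7: ✓ SUBHI  r3←0xc8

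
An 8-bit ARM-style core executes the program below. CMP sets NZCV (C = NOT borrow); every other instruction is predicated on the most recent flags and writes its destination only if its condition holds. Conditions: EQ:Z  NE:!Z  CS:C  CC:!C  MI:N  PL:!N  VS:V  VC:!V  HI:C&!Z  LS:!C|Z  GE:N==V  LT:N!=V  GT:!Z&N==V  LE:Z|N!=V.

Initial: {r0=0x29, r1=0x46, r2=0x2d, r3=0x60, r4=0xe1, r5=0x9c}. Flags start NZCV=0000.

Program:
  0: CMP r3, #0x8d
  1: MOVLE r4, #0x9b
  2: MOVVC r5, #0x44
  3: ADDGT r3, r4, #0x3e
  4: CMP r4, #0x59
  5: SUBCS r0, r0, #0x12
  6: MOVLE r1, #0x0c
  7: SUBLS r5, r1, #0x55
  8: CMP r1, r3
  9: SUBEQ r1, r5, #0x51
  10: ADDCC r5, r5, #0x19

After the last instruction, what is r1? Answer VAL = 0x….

VAL = 0x0c

0: ✓ CMP  NZCV=1001
1: · MOVLE
2: · MOVVC
3: ✓ ADDGT  r3←0x1f
4: ✓ CMP  NZCV=1010
5: ✓ SUBCS  r0←0x17
6: ✓ MOVLE  r1←0x0c
7: · SUBLS
8: ✓ CMP  NZCV=1000
9: · SUBEQ
10: ✓ ADDCC  r5←0xb5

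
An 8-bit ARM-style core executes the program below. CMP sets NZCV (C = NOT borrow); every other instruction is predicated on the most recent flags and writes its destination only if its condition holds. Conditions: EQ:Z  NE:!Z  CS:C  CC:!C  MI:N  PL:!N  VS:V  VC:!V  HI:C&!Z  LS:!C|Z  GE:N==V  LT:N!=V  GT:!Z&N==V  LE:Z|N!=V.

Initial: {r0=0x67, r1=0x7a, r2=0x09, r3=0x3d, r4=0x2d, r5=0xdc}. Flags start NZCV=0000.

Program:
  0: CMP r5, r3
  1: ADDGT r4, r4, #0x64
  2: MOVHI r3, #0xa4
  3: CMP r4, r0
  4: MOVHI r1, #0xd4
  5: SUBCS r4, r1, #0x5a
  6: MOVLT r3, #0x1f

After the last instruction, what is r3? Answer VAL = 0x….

0: ✓ CMP  NZCV=1010
1: · ADDGT
2: ✓ MOVHI  r3←0xa4
3: ✓ CMP  NZCV=1000
4: · MOVHI
5: · SUBCS
6: ✓ MOVLT  r3←0x1f

VAL = 0x1f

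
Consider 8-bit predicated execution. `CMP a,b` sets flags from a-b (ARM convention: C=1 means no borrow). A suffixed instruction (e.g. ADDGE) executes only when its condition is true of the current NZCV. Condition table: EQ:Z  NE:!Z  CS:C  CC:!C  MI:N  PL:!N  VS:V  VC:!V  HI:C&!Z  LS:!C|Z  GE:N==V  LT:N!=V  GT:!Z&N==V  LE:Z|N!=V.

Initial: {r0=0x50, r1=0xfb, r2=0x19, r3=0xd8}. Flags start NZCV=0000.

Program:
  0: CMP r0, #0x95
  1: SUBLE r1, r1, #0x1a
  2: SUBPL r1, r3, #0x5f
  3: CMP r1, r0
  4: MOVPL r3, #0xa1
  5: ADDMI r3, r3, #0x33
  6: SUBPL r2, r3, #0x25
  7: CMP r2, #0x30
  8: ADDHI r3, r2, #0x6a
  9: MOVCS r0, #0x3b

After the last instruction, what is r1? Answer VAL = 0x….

VAL = 0xfb

0: ✓ CMP  NZCV=1001
1: · SUBLE
2: · SUBPL
3: ✓ CMP  NZCV=1010
4: · MOVPL
5: ✓ ADDMI  r3←0x0b
6: · SUBPL
7: ✓ CMP  NZCV=1000
8: · ADDHI
9: · MOVCS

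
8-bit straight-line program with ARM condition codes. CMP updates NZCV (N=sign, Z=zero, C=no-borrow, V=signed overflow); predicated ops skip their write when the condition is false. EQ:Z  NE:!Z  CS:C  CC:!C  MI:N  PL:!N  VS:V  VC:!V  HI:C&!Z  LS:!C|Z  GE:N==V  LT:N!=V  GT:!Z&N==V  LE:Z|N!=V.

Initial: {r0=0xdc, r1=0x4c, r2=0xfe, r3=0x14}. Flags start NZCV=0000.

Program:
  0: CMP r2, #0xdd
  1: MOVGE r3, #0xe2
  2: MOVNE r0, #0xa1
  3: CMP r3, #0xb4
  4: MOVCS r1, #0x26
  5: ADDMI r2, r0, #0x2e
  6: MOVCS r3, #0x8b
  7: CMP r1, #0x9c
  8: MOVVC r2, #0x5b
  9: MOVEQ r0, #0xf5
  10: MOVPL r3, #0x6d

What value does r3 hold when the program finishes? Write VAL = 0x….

VAL = 0x8b

0: ✓ CMP  NZCV=0010
1: ✓ MOVGE  r3←0xe2
2: ✓ MOVNE  r0←0xa1
3: ✓ CMP  NZCV=0010
4: ✓ MOVCS  r1←0x26
5: · ADDMI
6: ✓ MOVCS  r3←0x8b
7: ✓ CMP  NZCV=1001
8: · MOVVC
9: · MOVEQ
10: · MOVPL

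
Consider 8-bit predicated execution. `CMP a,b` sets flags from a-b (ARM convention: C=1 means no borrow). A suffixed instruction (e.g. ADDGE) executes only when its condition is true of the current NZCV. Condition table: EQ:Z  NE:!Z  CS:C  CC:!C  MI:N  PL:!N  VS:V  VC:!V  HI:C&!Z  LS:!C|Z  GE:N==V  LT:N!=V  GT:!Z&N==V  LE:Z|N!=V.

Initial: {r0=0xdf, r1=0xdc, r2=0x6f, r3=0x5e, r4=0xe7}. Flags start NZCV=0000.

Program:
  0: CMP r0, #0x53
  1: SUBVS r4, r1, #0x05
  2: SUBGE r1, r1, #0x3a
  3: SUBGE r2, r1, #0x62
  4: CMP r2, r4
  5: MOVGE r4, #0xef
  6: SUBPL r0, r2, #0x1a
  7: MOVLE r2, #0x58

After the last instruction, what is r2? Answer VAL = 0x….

[0] flags=1010 → (cmp)
[1] flags=1010 VS?F → skip
[2] flags=1010 GE?F → skip
[3] flags=1010 GE?F → skip
[4] flags=1001 → (cmp)
[5] flags=1001 GE?T → r4=0xef
[6] flags=1001 PL?F → skip
[7] flags=1001 LE?F → skip

VAL = 0x6f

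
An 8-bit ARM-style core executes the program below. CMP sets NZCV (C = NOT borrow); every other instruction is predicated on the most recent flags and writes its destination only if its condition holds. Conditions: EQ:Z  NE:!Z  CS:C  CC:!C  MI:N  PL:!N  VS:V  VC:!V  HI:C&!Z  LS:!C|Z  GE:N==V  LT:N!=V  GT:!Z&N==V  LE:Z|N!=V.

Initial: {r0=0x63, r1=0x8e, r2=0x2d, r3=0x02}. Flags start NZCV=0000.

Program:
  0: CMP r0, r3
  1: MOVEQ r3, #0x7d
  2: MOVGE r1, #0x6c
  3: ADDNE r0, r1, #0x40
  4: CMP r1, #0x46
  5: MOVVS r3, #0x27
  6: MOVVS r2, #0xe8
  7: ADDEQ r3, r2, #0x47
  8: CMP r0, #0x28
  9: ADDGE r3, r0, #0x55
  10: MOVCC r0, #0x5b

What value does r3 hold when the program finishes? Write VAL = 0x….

0: ✓ CMP  NZCV=0010
1: · MOVEQ
2: ✓ MOVGE  r1←0x6c
3: ✓ ADDNE  r0←0xac
4: ✓ CMP  NZCV=0010
5: · MOVVS
6: · MOVVS
7: · ADDEQ
8: ✓ CMP  NZCV=1010
9: · ADDGE
10: · MOVCC

VAL = 0x02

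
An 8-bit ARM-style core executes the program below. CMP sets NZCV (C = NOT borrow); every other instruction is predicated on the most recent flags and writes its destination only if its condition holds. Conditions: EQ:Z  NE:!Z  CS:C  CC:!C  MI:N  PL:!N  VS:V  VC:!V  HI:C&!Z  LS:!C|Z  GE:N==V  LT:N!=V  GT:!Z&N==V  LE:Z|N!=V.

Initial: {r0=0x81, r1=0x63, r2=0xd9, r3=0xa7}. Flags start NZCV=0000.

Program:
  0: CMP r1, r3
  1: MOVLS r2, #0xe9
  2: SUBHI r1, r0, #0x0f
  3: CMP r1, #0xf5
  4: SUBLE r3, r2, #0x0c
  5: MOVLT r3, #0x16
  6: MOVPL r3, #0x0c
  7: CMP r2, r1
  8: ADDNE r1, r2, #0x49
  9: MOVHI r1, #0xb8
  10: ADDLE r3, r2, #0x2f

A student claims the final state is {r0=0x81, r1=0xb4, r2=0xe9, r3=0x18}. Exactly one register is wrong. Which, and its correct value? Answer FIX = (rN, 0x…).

FIX = (r1, 0xb8)

[0] flags=1001 → (cmp)
[1] flags=1001 LS?T → r2=0xe9
[2] flags=1001 HI?F → skip
[3] flags=0000 → (cmp)
[4] flags=0000 LE?F → skip
[5] flags=0000 LT?F → skip
[6] flags=0000 PL?T → r3=0x0c
[7] flags=1010 → (cmp)
[8] flags=1010 NE?T → r1=0x32
[9] flags=1010 HI?T → r1=0xb8
[10] flags=1010 LE?T → r3=0x18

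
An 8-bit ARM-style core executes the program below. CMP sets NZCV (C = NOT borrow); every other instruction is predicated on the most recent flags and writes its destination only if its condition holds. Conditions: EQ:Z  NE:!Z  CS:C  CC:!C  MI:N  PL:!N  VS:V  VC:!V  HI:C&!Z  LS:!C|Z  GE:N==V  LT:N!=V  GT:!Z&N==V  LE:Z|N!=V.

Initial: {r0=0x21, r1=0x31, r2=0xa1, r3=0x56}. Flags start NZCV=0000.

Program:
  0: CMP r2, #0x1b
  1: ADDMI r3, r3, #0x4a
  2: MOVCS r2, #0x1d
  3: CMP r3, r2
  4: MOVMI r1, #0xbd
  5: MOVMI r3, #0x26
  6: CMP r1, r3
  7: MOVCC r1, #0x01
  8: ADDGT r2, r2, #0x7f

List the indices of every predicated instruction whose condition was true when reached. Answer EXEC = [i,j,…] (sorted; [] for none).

0: ✓ CMP  NZCV=1010
1: ✓ ADDMI  r3←0xa0
2: ✓ MOVCS  r2←0x1d
3: ✓ CMP  NZCV=1010
4: ✓ MOVMI  r1←0xbd
5: ✓ MOVMI  r3←0x26
6: ✓ CMP  NZCV=1010
7: · MOVCC
8: · ADDGT

EXEC = [1,2,4,5]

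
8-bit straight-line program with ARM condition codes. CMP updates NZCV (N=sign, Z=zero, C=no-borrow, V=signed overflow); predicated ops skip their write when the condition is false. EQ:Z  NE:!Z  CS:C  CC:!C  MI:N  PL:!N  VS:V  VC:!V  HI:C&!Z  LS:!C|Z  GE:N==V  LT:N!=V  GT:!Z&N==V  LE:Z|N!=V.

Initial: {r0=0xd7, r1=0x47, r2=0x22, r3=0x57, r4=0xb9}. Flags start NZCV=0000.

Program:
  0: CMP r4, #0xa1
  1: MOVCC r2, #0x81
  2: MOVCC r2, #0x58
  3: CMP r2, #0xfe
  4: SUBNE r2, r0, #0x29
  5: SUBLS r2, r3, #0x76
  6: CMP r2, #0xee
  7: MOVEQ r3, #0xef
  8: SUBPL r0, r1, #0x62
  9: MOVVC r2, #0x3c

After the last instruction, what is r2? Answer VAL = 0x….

[0] flags=0010 → (cmp)
[1] flags=0010 CC?F → skip
[2] flags=0010 CC?F → skip
[3] flags=0000 → (cmp)
[4] flags=0000 NE?T → r2=0xae
[5] flags=0000 LS?T → r2=0xe1
[6] flags=1000 → (cmp)
[7] flags=1000 EQ?F → skip
[8] flags=1000 PL?F → skip
[9] flags=1000 VC?T → r2=0x3c

VAL = 0x3c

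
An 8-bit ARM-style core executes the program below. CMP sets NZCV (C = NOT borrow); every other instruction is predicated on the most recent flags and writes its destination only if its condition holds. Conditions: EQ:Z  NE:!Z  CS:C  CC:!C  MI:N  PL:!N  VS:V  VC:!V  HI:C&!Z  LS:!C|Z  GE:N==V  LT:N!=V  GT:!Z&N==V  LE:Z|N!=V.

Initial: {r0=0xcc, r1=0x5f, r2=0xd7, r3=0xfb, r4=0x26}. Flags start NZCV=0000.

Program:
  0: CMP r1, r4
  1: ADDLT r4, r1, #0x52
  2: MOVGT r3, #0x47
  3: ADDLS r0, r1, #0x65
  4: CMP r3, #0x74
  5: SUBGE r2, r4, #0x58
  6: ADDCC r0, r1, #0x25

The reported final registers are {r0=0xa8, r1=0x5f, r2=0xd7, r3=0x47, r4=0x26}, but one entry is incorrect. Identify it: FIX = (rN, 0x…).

0: ✓ CMP  NZCV=0010
1: · ADDLT
2: ✓ MOVGT  r3←0x47
3: · ADDLS
4: ✓ CMP  NZCV=1000
5: · SUBGE
6: ✓ ADDCC  r0←0x84

FIX = (r0, 0x84)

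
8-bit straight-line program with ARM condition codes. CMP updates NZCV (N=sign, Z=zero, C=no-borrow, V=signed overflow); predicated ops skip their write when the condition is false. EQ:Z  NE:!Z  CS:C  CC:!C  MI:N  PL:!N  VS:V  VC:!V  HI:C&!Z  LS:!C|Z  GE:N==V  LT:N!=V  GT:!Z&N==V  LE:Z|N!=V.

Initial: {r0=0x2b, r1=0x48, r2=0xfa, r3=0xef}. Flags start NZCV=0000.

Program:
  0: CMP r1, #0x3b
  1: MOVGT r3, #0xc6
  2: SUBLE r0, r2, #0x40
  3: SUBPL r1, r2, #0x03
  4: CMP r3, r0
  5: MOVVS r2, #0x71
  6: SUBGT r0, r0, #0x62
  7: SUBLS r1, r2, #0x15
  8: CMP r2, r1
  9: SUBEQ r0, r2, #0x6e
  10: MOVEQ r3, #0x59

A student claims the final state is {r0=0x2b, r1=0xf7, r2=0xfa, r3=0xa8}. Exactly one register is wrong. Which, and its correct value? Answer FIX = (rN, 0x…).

0: ✓ CMP  NZCV=0010
1: ✓ MOVGT  r3←0xc6
2: · SUBLE
3: ✓ SUBPL  r1←0xf7
4: ✓ CMP  NZCV=1010
5: · MOVVS
6: · SUBGT
7: · SUBLS
8: ✓ CMP  NZCV=0010
9: · SUBEQ
10: · MOVEQ

FIX = (r3, 0xc6)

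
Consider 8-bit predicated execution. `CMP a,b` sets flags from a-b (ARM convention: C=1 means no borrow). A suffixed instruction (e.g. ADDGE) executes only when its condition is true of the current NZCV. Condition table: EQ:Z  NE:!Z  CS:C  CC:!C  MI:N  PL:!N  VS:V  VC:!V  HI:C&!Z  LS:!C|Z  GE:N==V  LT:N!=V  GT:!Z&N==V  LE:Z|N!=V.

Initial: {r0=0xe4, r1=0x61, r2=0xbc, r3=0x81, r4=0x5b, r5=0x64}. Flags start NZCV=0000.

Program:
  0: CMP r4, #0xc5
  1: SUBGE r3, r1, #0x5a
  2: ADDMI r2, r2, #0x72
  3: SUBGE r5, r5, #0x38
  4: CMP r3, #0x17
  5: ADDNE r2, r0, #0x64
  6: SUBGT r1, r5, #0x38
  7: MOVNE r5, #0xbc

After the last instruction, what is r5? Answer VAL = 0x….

VAL = 0xbc

0: ✓ CMP  NZCV=1001
1: ✓ SUBGE  r3←0x07
2: ✓ ADDMI  r2←0x2e
3: ✓ SUBGE  r5←0x2c
4: ✓ CMP  NZCV=1000
5: ✓ ADDNE  r2←0x48
6: · SUBGT
7: ✓ MOVNE  r5←0xbc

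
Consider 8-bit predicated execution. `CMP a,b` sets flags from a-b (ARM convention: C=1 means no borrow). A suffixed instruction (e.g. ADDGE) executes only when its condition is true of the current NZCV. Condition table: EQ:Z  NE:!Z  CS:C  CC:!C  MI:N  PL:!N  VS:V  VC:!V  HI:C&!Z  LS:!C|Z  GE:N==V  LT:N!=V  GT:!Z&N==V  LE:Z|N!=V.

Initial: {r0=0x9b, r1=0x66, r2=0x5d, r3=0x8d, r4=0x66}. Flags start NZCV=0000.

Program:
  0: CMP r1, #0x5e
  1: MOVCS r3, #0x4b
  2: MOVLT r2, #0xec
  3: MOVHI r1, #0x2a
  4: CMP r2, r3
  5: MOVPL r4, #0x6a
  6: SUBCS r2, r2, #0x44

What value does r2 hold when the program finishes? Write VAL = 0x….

[0] flags=0010 → (cmp)
[1] flags=0010 CS?T → r3=0x4b
[2] flags=0010 LT?F → skip
[3] flags=0010 HI?T → r1=0x2a
[4] flags=0010 → (cmp)
[5] flags=0010 PL?T → r4=0x6a
[6] flags=0010 CS?T → r2=0x19

VAL = 0x19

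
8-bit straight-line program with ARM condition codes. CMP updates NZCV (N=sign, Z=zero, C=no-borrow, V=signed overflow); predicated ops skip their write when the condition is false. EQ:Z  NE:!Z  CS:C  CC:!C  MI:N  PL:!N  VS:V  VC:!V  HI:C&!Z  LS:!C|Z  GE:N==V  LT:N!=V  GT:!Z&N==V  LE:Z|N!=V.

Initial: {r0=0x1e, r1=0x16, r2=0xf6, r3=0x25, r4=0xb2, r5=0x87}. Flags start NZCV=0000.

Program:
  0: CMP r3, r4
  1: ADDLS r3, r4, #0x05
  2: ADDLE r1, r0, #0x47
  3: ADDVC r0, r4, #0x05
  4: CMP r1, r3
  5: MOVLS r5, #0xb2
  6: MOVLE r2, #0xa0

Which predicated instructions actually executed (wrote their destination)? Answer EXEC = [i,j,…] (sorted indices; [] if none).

EXEC = [1,3,5]

0: ✓ CMP  NZCV=0000
1: ✓ ADDLS  r3←0xb7
2: · ADDLE
3: ✓ ADDVC  r0←0xb7
4: ✓ CMP  NZCV=0000
5: ✓ MOVLS  r5←0xb2
6: · MOVLE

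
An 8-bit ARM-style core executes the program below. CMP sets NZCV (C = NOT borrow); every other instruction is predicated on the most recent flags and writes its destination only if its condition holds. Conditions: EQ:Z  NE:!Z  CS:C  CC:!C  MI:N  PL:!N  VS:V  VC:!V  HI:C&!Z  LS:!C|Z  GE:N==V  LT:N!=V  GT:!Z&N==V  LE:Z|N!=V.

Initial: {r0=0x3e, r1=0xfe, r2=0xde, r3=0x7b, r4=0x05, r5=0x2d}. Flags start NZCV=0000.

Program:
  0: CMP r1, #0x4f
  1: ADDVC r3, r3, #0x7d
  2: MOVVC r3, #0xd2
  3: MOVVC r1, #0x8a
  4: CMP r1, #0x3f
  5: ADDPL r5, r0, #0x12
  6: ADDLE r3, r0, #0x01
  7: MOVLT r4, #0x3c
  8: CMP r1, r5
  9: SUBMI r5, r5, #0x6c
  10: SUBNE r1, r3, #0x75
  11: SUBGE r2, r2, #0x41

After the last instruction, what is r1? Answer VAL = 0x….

VAL = 0xca

0: ✓ CMP  NZCV=1010
1: ✓ ADDVC  r3←0xf8
2: ✓ MOVVC  r3←0xd2
3: ✓ MOVVC  r1←0x8a
4: ✓ CMP  NZCV=0011
5: ✓ ADDPL  r5←0x50
6: ✓ ADDLE  r3←0x3f
7: ✓ MOVLT  r4←0x3c
8: ✓ CMP  NZCV=0011
9: · SUBMI
10: ✓ SUBNE  r1←0xca
11: · SUBGE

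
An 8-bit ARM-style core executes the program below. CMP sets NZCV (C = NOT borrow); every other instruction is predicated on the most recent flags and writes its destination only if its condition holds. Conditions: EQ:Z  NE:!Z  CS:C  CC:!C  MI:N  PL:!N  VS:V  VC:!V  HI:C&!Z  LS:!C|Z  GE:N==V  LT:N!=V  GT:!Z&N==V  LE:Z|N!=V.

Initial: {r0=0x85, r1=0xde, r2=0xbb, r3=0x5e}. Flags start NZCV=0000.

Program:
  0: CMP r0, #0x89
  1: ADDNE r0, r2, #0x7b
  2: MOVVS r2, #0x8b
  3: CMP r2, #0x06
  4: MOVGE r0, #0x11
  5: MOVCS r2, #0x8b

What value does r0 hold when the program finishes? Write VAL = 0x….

VAL = 0x36

0: ✓ CMP  NZCV=1000
1: ✓ ADDNE  r0←0x36
2: · MOVVS
3: ✓ CMP  NZCV=1010
4: · MOVGE
5: ✓ MOVCS  r2←0x8b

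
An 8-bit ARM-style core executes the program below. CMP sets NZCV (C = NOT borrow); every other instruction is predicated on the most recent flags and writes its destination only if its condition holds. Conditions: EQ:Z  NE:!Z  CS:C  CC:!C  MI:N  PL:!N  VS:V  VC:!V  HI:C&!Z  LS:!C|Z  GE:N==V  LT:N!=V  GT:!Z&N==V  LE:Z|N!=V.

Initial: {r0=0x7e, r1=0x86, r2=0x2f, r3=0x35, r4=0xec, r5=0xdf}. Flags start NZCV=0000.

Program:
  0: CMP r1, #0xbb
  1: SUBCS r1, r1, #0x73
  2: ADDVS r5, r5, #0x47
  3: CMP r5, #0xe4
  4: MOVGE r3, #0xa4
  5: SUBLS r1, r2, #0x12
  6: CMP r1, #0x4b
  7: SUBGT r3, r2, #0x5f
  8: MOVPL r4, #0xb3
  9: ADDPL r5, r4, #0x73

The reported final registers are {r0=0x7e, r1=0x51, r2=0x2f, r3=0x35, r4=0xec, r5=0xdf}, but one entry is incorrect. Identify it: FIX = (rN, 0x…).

FIX = (r1, 0x1d)

[0] flags=1000 → (cmp)
[1] flags=1000 CS?F → skip
[2] flags=1000 VS?F → skip
[3] flags=1000 → (cmp)
[4] flags=1000 GE?F → skip
[5] flags=1000 LS?T → r1=0x1d
[6] flags=1000 → (cmp)
[7] flags=1000 GT?F → skip
[8] flags=1000 PL?F → skip
[9] flags=1000 PL?F → skip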